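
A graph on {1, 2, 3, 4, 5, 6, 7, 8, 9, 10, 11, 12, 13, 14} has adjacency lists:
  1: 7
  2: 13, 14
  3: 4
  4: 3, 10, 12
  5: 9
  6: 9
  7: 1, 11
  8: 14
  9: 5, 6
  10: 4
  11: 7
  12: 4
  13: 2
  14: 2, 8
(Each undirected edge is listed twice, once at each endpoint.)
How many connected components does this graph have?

Component: {1, 7, 11}
Component: {5, 6, 9}
Component: {2, 8, 13, 14}
Component: {3, 4, 10, 12}

4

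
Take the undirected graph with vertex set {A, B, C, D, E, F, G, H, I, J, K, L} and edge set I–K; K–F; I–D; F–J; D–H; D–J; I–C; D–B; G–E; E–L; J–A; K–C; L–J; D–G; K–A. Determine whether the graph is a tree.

No

The graph has 12 vertices and 15 edges.
Connected but with 15 > 11 edges, so it has a cycle and is not a tree.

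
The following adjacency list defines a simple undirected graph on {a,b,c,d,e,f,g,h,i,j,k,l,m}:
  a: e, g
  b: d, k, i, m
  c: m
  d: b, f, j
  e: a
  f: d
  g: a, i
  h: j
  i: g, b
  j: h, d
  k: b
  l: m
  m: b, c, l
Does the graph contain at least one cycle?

No

The graph has 13 vertices, 12 edges, and 1 connected component.
A forest on 13 vertices with 1 component has exactly 12 edges, which matches — so no cycle.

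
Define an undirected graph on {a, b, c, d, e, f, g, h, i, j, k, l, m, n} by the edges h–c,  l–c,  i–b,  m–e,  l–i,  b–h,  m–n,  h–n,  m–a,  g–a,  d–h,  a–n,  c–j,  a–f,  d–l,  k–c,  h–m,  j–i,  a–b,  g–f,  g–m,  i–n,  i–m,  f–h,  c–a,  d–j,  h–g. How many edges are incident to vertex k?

Neighbors of k: c.

1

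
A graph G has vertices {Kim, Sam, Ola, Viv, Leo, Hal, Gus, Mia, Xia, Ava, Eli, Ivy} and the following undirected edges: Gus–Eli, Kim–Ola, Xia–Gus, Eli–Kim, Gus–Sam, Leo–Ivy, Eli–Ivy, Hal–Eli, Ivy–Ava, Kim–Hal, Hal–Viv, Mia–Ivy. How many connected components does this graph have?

Component: {Kim, Sam, Ola, Viv, Leo, Hal, Gus, Mia, Xia, Ava, Eli, Ivy}

1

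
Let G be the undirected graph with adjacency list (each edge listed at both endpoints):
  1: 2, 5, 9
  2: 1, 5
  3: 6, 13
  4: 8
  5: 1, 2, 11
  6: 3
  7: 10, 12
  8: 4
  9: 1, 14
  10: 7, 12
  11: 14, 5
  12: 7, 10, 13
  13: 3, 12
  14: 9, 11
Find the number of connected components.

Component: {4, 8}
Component: {1, 2, 5, 9, 11, 14}
Component: {3, 6, 7, 10, 12, 13}

3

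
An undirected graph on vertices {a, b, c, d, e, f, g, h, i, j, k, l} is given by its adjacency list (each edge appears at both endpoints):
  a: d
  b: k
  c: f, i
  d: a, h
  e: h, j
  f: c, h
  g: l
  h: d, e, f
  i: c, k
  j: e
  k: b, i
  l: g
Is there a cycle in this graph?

No

The graph has 12 vertices, 10 edges, and 2 connected components.
Since 10 = 12 - 2, the graph is a forest and contains no cycle.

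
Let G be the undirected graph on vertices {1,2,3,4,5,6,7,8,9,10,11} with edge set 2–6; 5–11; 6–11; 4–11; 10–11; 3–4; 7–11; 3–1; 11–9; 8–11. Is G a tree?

The graph has 11 vertices and 10 edges.
Connected and |E| = |V| - 1, which characterizes a tree.

Yes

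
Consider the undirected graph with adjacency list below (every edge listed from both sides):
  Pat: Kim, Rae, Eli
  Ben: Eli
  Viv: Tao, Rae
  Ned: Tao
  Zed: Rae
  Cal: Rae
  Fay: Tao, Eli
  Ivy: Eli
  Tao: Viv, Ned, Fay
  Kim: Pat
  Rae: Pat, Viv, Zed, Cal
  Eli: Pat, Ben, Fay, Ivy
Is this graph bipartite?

Yes

Partition the vertices as {Tao, Kim, Rae, Eli} vs {Pat, Ben, Viv, Ned, Zed, Cal, Fay, Ivy}. Each listed edge has one endpoint in each part, so the graph is bipartite.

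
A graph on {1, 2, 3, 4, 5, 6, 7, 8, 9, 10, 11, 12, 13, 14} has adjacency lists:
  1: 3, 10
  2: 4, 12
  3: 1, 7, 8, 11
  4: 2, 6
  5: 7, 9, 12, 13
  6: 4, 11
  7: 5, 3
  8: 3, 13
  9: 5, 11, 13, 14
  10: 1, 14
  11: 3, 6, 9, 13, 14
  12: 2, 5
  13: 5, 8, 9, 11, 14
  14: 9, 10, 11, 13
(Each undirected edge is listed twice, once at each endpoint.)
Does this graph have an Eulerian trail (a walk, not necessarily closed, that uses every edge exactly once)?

Yes

Degrees: 1:2, 2:2, 3:4, 4:2, 5:4, 6:2, 7:2, 8:2, 9:4, 10:2, 11:5, 12:2, 13:5, 14:4
Odd-degree vertices: 11, 13 (2 total).
With 2 odd-degree vertices and all edges in one connected piece, an Eulerian trail exists (from 11 to 13).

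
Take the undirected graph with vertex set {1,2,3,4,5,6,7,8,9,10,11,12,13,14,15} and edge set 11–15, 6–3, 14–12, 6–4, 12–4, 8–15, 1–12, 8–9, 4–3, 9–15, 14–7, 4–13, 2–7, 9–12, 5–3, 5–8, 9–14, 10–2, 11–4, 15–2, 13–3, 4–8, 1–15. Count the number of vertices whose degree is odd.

4

Degrees: 1:2, 2:3, 3:4, 4:6, 5:2, 6:2, 7:2, 8:4, 9:4, 10:1, 11:2, 12:4, 13:2, 14:3, 15:5
Odd-degree vertices: 2, 10, 14, 15.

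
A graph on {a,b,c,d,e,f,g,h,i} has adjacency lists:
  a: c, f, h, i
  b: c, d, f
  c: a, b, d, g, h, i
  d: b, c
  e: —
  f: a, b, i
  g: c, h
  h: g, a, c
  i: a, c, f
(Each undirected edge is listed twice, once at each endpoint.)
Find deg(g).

2

Neighbors of g: c, h.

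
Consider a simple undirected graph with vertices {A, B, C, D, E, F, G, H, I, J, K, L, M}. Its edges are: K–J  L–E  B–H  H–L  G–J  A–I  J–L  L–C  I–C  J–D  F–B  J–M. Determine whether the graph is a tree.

The graph has 13 vertices and 12 edges.
It is connected with exactly 12 edges, hence acyclic — it is a tree.

Yes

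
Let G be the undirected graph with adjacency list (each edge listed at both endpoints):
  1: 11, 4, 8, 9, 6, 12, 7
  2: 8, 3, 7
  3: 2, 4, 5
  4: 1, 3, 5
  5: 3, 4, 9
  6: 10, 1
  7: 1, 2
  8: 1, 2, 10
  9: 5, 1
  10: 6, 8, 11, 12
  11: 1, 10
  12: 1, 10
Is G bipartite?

5-4-3-5 is an odd cycle (length 3), and a bipartite graph can contain only even cycles.

No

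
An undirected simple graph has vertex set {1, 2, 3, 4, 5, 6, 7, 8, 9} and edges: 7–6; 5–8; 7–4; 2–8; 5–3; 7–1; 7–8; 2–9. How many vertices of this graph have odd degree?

Degrees: 1:1, 2:2, 3:1, 4:1, 5:2, 6:1, 7:4, 8:3, 9:1
Odd-degree vertices: 1, 3, 4, 6, 8, 9.

6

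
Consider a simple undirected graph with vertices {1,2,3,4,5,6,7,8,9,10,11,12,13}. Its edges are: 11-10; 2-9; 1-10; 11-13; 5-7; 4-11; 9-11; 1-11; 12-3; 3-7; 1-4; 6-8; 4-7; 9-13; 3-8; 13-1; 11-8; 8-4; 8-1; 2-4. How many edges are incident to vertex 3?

Neighbors of 3: 7, 8, 12.

3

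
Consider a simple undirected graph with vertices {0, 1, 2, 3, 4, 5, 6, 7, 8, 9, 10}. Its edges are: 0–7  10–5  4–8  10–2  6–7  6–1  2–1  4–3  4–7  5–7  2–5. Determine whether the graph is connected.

Component: {9}
Component: {0, 1, 2, 3, 4, 5, 6, 7, 8, 10}
No edge joins these 2 groups, so the graph is disconnected.

No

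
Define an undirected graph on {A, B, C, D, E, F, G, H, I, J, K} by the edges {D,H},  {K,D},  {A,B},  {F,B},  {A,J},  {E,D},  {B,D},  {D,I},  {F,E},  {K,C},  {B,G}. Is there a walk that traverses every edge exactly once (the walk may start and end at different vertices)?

Degrees: A:2, B:4, C:1, D:5, E:2, F:2, G:1, H:1, I:1, J:1, K:2
Odd-degree vertices: C, D, G, H, I, J (6 total).
With 6 odd-degree vertices (more than two), no single trail can use every edge.

No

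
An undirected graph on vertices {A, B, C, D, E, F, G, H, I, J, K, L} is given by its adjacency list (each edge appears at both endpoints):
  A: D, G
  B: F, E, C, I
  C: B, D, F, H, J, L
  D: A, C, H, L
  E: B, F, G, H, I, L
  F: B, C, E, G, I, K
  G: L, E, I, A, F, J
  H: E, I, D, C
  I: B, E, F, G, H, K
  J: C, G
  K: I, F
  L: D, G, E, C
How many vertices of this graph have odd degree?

Degrees: A:2, B:4, C:6, D:4, E:6, F:6, G:6, H:4, I:6, J:2, K:2, L:4
Odd-degree vertices: none.

0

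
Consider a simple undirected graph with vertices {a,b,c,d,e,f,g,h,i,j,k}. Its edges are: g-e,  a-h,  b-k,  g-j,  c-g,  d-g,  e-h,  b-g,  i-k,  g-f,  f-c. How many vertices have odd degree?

4

Degrees: a:1, b:2, c:2, d:1, e:2, f:2, g:6, h:2, i:1, j:1, k:2
Odd-degree vertices: a, d, i, j.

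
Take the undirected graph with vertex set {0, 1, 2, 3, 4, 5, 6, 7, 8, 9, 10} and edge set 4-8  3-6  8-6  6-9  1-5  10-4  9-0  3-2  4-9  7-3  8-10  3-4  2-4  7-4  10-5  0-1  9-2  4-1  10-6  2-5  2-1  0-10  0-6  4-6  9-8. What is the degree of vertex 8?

Neighbors of 8: 4, 6, 9, 10.

4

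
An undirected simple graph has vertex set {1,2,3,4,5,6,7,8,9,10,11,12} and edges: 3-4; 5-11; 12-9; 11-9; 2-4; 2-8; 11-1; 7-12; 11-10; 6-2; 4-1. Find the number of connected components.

1

Component: {1, 2, 3, 4, 5, 6, 7, 8, 9, 10, 11, 12}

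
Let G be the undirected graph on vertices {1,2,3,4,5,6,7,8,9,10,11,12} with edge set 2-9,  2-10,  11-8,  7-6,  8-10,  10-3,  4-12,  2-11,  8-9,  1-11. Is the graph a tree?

No

The graph has 12 vertices and 10 edges.
It splits into 4 components, so it cannot be a tree.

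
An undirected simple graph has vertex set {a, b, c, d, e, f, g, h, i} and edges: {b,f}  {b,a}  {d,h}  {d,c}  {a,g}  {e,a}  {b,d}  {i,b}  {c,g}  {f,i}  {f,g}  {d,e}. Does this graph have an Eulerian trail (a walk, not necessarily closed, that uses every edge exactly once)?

Degrees: a:3, b:4, c:2, d:4, e:2, f:3, g:3, h:1, i:2
Odd-degree vertices: a, f, g, h (4 total).
With 4 odd-degree vertices (more than two), no single trail can use every edge.

No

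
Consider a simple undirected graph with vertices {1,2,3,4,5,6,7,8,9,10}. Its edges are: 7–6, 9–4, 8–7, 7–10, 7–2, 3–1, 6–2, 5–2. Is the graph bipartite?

2-6-7-2 is an odd cycle (length 3), and a bipartite graph can contain only even cycles.

No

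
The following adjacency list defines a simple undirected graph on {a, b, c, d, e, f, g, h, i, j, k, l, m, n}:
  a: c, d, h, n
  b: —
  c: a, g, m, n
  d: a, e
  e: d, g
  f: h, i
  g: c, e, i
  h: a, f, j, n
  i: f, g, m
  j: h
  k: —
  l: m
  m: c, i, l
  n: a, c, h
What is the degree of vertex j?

1

Neighbors of j: h.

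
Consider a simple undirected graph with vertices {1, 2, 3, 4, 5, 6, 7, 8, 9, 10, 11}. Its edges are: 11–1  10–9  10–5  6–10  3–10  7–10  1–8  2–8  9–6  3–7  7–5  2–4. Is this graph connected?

No

Component: {1, 2, 4, 8, 11}
Component: {3, 5, 6, 7, 9, 10}
There are 2 separate components, so the graph is not connected.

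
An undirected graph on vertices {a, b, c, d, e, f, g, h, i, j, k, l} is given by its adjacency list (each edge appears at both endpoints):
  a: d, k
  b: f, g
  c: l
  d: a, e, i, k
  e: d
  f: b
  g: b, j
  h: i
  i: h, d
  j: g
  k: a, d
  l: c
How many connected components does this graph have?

3

Component: {c, l}
Component: {b, f, g, j}
Component: {a, d, e, h, i, k}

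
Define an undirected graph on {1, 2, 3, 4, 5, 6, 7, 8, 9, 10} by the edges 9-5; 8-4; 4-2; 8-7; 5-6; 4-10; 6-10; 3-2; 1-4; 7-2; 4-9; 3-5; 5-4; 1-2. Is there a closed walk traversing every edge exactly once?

Degrees: 1:2, 2:4, 3:2, 4:6, 5:4, 6:2, 7:2, 8:2, 9:2, 10:2
All degrees are even and the non-isolated vertices are connected — an Eulerian circuit exists.

Yes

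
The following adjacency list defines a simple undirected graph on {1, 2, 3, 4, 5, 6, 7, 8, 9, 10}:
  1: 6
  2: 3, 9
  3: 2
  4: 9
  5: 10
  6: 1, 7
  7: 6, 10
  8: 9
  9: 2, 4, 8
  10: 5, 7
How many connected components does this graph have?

2

Component: {1, 5, 6, 7, 10}
Component: {2, 3, 4, 8, 9}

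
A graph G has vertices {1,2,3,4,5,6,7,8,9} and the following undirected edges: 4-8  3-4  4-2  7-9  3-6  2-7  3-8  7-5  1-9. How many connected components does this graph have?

1

Component: {1, 2, 3, 4, 5, 6, 7, 8, 9}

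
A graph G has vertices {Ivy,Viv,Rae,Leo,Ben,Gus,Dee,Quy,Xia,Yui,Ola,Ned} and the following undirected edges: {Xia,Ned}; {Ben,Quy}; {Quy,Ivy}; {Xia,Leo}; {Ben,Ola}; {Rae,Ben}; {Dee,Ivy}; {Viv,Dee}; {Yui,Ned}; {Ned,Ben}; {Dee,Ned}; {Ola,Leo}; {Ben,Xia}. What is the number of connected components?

Component: {Gus}
Component: {Ivy, Viv, Rae, Leo, Ben, Dee, Quy, Xia, Yui, Ola, Ned}

2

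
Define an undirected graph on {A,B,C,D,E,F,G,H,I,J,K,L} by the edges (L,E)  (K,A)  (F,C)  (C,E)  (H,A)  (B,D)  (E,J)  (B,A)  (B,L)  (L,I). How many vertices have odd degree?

Degrees: A:3, B:3, C:2, D:1, E:3, F:1, G:0, H:1, I:1, J:1, K:1, L:3
Odd-degree vertices: A, B, D, E, F, H, I, J, K, L.

10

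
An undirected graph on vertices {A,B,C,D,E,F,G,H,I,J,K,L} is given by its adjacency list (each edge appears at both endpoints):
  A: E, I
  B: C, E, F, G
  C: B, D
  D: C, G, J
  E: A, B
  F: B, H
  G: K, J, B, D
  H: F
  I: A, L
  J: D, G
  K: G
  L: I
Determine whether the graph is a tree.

No

The graph has 12 vertices and 13 edges.
A tree on 12 vertices has exactly 11 edges; this graph has 13, so it contains a cycle and is not a tree.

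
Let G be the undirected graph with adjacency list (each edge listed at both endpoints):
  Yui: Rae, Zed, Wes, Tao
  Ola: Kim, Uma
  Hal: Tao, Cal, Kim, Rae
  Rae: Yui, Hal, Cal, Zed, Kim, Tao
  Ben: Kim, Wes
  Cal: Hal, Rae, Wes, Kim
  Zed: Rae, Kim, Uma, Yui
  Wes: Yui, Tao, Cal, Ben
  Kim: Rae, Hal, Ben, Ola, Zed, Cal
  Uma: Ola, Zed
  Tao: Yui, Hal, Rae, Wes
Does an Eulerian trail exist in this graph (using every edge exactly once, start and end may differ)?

Yes

Degrees: Yui:4, Ola:2, Hal:4, Rae:6, Ben:2, Cal:4, Zed:4, Wes:4, Kim:6, Uma:2, Tao:4
Odd-degree vertices: none (0 total).
With 0 odd-degree vertices and all edges in one connected piece, an Eulerian trail exists.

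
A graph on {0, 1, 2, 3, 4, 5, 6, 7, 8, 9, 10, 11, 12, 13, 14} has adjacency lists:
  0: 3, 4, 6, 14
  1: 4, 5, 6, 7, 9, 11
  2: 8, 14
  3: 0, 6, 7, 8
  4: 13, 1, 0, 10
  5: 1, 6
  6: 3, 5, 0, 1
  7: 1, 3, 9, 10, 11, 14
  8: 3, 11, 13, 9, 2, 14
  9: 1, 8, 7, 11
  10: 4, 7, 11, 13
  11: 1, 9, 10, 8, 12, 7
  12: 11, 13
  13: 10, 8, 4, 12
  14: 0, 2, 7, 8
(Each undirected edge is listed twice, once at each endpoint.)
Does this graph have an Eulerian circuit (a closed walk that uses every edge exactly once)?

Degrees: 0:4, 1:6, 2:2, 3:4, 4:4, 5:2, 6:4, 7:6, 8:6, 9:4, 10:4, 11:6, 12:2, 13:4, 14:4
All degrees are even and the non-isolated vertices are connected — an Eulerian circuit exists.

Yes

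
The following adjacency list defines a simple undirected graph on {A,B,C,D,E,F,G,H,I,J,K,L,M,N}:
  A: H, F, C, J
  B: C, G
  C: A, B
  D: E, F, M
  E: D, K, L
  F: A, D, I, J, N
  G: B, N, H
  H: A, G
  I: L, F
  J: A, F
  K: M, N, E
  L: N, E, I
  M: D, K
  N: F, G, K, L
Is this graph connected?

Yes

A breadth-first search from A visits A, F, H, J, C, N, D, I, G, B, L, K, M, E — all 14 vertices — so the graph is connected.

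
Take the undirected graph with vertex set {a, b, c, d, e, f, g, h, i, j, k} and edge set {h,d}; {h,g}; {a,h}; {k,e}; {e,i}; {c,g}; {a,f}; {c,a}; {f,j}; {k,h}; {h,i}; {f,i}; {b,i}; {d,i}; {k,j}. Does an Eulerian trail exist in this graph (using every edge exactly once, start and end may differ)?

No

Degrees: a:3, b:1, c:2, d:2, e:2, f:3, g:2, h:5, i:5, j:2, k:3
Odd-degree vertices: a, b, f, h, i, k (6 total).
With 6 odd-degree vertices (more than two), no single trail can use every edge.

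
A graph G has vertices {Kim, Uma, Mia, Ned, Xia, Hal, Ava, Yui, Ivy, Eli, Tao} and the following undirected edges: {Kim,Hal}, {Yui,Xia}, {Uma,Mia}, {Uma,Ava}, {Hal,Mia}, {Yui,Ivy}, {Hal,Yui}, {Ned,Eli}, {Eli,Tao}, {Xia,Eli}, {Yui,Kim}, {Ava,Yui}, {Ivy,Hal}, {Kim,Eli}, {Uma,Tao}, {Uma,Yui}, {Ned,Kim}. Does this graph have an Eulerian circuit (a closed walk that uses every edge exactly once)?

Yes

Degrees: Kim:4, Uma:4, Mia:2, Ned:2, Xia:2, Hal:4, Ava:2, Yui:6, Ivy:2, Eli:4, Tao:2
Every vertex has even degree and the edges form a single connected piece, so an Eulerian circuit exists.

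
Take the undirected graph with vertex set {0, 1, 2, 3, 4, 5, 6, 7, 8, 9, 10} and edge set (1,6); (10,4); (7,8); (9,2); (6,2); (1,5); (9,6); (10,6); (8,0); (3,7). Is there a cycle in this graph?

The graph has 11 vertices, 10 edges, and 2 connected components.
One cycle is 6-2-9-6.

Yes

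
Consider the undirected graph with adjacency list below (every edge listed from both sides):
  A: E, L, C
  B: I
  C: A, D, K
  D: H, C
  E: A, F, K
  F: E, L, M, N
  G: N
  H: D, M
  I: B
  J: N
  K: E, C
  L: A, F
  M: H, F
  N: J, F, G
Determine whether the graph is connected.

Component: {B, I}
Component: {A, C, D, E, F, G, H, J, K, L, M, N}
No edge joins these 2 groups, so the graph is disconnected.

No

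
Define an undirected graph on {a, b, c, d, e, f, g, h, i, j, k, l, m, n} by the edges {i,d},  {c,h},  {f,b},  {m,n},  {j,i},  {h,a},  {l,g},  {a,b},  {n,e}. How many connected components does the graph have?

5

Component: {k}
Component: {g, l}
Component: {d, i, j}
Component: {e, m, n}
Component: {a, b, c, f, h}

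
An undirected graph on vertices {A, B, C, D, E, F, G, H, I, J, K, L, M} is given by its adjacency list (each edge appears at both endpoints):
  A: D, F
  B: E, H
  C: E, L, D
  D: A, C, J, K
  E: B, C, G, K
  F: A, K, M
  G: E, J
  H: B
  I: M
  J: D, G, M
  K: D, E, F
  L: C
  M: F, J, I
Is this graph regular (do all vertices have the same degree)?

Degrees: A:2, B:2, C:3, D:4, E:4, F:3, G:2, H:1, I:1, J:3, K:3, L:1, M:3
Vertex H has degree 1 while D has degree 4, so the graph is not regular.

No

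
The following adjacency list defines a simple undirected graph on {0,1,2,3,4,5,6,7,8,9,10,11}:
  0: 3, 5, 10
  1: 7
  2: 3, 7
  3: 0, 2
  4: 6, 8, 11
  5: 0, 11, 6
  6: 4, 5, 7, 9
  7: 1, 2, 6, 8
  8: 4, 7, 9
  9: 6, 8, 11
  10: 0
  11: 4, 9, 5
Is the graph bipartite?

Partition the vertices as {3, 4, 5, 7, 9, 10} vs {0, 1, 2, 6, 8, 11}. Each listed edge has one endpoint in each part, so the graph is bipartite.

Yes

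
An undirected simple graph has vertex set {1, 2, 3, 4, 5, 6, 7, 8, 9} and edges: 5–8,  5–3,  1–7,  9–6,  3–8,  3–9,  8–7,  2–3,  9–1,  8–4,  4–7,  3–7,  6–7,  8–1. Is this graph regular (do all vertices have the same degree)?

Degrees: 1:3, 2:1, 3:5, 4:2, 5:2, 6:2, 7:5, 8:5, 9:3
Vertex 2 has degree 1 while 3 has degree 5, so the graph is not regular.

No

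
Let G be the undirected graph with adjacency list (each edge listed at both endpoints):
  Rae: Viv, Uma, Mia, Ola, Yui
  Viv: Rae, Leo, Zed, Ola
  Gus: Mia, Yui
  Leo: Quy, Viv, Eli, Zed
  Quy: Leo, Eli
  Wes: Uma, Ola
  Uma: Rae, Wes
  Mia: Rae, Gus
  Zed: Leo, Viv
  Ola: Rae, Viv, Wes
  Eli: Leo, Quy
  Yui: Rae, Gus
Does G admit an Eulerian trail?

Yes

Degrees: Rae:5, Viv:4, Gus:2, Leo:4, Quy:2, Wes:2, Uma:2, Mia:2, Zed:2, Ola:3, Eli:2, Yui:2
Odd-degree vertices: Rae, Ola (2 total).
The non-isolated vertices are connected and exactly 2 have odd degree, so an Eulerian trail exists (from Rae to Ola).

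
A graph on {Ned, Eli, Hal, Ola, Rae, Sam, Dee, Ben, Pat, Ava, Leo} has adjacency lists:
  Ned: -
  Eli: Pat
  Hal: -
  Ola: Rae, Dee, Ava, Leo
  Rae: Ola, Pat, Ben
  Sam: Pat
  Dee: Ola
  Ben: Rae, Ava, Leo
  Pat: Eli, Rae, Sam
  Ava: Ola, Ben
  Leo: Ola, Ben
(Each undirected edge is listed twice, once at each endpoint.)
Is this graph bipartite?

Yes

Partition the vertices as {Ned, Hal, Ola, Ben, Pat} vs {Eli, Rae, Sam, Dee, Ava, Leo}. Each listed edge has one endpoint in each part, so the graph is bipartite.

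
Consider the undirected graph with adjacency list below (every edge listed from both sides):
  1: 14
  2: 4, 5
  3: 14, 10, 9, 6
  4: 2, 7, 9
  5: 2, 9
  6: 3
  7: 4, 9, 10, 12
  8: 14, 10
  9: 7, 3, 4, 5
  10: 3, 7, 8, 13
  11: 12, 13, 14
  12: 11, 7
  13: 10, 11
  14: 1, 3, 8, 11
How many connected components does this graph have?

Component: {1, 2, 3, 4, 5, 6, 7, 8, 9, 10, 11, 12, 13, 14}

1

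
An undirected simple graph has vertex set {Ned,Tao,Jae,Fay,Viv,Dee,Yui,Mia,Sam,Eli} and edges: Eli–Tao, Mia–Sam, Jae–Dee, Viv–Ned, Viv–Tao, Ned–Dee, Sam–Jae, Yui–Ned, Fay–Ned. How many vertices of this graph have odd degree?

Degrees: Ned:4, Tao:2, Jae:2, Fay:1, Viv:2, Dee:2, Yui:1, Mia:1, Sam:2, Eli:1
Odd-degree vertices: Fay, Yui, Mia, Eli.

4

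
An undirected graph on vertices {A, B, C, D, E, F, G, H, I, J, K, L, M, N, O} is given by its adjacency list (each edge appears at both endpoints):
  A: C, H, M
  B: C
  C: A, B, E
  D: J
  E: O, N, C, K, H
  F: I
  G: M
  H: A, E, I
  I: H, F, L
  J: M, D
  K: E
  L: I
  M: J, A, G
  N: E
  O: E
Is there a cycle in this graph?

|V| = 15, |E| = 15, number of components = 1.
Since 15 > 15 - 1, a cycle must exist; for instance A-C-E-H-A.

Yes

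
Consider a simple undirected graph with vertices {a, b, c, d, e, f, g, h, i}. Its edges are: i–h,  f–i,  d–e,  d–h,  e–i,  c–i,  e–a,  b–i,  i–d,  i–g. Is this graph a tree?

The graph has 9 vertices and 10 edges.
A tree on 9 vertices has exactly 8 edges; this graph has 10, so it contains a cycle and is not a tree.

No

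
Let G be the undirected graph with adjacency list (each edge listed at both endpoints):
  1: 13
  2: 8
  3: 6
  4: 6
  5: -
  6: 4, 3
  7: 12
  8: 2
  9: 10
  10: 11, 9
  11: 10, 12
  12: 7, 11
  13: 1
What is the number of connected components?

5

Component: {5}
Component: {1, 13}
Component: {2, 8}
Component: {3, 4, 6}
Component: {7, 9, 10, 11, 12}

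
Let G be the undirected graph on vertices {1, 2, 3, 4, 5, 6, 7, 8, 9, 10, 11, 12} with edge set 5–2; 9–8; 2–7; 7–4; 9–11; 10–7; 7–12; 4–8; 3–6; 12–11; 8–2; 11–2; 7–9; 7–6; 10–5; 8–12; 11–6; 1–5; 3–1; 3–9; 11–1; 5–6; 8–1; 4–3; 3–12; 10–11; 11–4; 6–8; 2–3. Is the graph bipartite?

Yes

Partition the vertices as {3, 5, 7, 8, 11} vs {1, 2, 4, 6, 9, 10, 12}. Each listed edge has one endpoint in each part, so the graph is bipartite.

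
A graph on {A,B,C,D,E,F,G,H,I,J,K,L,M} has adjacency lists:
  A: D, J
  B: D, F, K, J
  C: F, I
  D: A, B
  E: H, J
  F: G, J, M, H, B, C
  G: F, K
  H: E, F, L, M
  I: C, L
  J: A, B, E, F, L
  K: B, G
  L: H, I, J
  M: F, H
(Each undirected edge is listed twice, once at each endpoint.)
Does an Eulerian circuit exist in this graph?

Degrees: A:2, B:4, C:2, D:2, E:2, F:6, G:2, H:4, I:2, J:5, K:2, L:3, M:2
J, L have odd degree; an Eulerian circuit needs every degree to be even, so none exists.

No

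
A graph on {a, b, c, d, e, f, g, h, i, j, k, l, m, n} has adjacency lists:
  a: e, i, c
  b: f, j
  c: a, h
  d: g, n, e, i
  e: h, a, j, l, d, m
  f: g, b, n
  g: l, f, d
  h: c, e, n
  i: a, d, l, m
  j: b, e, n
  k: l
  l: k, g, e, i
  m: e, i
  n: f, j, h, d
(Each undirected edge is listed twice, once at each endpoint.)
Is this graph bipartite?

Partition the vertices as {b, c, e, g, i, k, n} vs {a, d, f, h, j, l, m}. Each listed edge has one endpoint in each part, so the graph is bipartite.

Yes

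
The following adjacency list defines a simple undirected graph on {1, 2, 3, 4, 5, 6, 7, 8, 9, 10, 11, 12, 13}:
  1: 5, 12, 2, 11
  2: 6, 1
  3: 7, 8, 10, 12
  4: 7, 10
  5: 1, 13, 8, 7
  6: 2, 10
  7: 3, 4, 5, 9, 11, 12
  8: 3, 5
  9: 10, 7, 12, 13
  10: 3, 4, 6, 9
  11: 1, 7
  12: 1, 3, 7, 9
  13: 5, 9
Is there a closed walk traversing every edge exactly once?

Yes

Degrees: 1:4, 2:2, 3:4, 4:2, 5:4, 6:2, 7:6, 8:2, 9:4, 10:4, 11:2, 12:4, 13:2
All degrees are even and the non-isolated vertices are connected — an Eulerian circuit exists.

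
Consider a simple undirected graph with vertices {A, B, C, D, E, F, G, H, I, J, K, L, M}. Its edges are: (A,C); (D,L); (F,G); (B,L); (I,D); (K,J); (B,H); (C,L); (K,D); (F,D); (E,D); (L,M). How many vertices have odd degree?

Degrees: A:1, B:2, C:2, D:5, E:1, F:2, G:1, H:1, I:1, J:1, K:2, L:4, M:1
Odd-degree vertices: A, D, E, G, H, I, J, M.

8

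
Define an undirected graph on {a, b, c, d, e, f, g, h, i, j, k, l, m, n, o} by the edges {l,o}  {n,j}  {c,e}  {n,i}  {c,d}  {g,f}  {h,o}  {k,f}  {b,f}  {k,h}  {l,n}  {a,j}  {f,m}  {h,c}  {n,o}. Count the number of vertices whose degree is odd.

Degrees: a:1, b:1, c:3, d:1, e:1, f:4, g:1, h:3, i:1, j:2, k:2, l:2, m:1, n:4, o:3
Odd-degree vertices: a, b, c, d, e, g, h, i, m, o.

10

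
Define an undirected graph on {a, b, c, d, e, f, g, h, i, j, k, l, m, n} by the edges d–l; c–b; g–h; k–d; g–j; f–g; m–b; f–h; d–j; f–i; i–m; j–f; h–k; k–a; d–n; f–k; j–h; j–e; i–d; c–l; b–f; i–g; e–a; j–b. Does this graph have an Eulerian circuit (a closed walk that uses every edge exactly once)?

No

Degrees: a:2, b:4, c:2, d:5, e:2, f:6, g:4, h:4, i:4, j:6, k:4, l:2, m:2, n:1
Vertices with odd degree: d, n. An Eulerian circuit requires all degrees even.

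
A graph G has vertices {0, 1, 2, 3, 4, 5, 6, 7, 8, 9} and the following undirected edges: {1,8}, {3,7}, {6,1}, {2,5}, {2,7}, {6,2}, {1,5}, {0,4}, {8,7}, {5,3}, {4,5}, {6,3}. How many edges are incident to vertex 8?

Neighbors of 8: 1, 7.

2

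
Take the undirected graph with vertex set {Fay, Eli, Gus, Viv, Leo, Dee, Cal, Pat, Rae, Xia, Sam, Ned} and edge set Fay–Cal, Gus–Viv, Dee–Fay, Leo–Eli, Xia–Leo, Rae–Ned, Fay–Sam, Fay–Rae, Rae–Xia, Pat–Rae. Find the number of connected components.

Component: {Gus, Viv}
Component: {Fay, Eli, Leo, Dee, Cal, Pat, Rae, Xia, Sam, Ned}

2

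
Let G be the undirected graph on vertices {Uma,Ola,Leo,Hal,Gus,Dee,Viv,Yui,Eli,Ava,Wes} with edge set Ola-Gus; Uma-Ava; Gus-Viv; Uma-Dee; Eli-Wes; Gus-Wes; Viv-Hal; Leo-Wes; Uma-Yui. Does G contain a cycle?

No

|V| = 11, |E| = 9, number of components = 2.
Since 9 = 11 - 2, the graph is a forest and contains no cycle.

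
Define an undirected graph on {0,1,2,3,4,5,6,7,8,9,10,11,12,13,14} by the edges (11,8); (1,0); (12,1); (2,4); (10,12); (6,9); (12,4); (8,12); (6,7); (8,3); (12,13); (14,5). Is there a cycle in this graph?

No

|V| = 15, |E| = 12, number of components = 3.
A forest on 15 vertices with 3 components has exactly 12 edges, which matches — so no cycle.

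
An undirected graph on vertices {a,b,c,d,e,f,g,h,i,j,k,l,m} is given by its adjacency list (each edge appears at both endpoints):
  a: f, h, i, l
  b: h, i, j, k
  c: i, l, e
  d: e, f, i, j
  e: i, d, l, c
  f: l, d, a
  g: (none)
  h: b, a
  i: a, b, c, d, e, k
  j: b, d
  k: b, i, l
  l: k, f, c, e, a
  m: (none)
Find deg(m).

0

m has no neighbors.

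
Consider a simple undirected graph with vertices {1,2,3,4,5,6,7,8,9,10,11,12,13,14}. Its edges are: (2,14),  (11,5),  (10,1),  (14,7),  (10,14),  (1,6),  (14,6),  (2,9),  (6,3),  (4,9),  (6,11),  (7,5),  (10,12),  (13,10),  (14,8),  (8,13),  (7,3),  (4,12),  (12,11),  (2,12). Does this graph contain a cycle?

The graph has 14 vertices, 20 edges, and 1 connected component.
Since 20 > 14 - 1, a cycle must exist; for instance 14-10-13-8-14.

Yes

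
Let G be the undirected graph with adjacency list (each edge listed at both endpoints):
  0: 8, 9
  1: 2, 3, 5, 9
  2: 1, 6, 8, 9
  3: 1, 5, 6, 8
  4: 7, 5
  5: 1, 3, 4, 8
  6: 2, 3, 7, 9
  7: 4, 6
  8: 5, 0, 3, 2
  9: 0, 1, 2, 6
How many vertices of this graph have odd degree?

0

Degrees: 0:2, 1:4, 2:4, 3:4, 4:2, 5:4, 6:4, 7:2, 8:4, 9:4
Odd-degree vertices: none.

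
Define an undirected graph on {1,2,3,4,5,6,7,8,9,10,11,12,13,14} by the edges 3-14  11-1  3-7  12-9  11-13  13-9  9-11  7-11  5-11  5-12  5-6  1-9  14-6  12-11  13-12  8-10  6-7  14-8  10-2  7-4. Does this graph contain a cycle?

Yes

|V| = 14, |E| = 20, number of components = 1.
Since 20 > 14 - 1, a cycle must exist; for instance 11-7-3-14-6-5-11.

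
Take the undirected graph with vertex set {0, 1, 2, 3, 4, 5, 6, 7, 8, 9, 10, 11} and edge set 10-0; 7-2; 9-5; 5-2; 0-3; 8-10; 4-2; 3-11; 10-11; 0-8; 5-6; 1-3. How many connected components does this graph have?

Component: {0, 1, 3, 8, 10, 11}
Component: {2, 4, 5, 6, 7, 9}

2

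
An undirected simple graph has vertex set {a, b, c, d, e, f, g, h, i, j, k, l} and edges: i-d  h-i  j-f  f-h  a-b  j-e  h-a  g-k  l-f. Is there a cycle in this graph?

No

The graph has 12 vertices, 9 edges, and 3 connected components.
Since 9 = 12 - 3, the graph is a forest and contains no cycle.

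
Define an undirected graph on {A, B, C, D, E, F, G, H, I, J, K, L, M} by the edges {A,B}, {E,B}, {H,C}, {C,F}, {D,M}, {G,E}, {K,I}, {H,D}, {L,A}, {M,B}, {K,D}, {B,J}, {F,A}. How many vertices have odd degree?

6

Degrees: A:3, B:4, C:2, D:3, E:2, F:2, G:1, H:2, I:1, J:1, K:2, L:1, M:2
Odd-degree vertices: A, D, G, I, J, L.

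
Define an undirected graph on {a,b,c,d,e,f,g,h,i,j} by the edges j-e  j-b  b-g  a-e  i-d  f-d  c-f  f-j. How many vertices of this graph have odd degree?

6

Degrees: a:1, b:2, c:1, d:2, e:2, f:3, g:1, h:0, i:1, j:3
Odd-degree vertices: a, c, f, g, i, j.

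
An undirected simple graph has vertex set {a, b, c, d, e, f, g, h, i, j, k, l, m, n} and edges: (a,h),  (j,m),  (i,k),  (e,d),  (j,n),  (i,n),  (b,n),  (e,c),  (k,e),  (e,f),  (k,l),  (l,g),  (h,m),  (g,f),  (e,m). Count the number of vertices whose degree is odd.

Degrees: a:1, b:1, c:1, d:1, e:5, f:2, g:2, h:2, i:2, j:2, k:3, l:2, m:3, n:3
Odd-degree vertices: a, b, c, d, e, k, m, n.

8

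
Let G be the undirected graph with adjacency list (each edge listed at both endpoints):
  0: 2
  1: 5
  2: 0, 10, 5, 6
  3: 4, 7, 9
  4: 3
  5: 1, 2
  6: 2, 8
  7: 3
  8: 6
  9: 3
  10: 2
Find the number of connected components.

Component: {3, 4, 7, 9}
Component: {0, 1, 2, 5, 6, 8, 10}

2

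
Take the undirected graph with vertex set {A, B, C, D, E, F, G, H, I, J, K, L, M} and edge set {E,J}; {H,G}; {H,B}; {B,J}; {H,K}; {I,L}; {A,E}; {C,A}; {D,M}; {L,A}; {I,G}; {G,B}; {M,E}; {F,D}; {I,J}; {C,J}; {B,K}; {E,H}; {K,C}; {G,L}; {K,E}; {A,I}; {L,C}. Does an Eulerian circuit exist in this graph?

No

Degrees: A:4, B:4, C:4, D:2, E:5, F:1, G:4, H:4, I:4, J:4, K:4, L:4, M:2
Vertices with odd degree: E, F. An Eulerian circuit requires all degrees even.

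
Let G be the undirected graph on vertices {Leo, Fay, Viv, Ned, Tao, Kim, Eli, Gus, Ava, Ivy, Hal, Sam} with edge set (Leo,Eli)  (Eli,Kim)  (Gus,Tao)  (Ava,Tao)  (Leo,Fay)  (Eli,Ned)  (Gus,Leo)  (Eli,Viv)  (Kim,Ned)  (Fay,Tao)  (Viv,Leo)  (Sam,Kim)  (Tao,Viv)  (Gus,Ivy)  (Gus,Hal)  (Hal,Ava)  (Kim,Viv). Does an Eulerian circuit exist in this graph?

Degrees: Leo:4, Fay:2, Viv:4, Ned:2, Tao:4, Kim:4, Eli:4, Gus:4, Ava:2, Ivy:1, Hal:2, Sam:1
Vertices with odd degree: Ivy, Sam. An Eulerian circuit requires all degrees even.

No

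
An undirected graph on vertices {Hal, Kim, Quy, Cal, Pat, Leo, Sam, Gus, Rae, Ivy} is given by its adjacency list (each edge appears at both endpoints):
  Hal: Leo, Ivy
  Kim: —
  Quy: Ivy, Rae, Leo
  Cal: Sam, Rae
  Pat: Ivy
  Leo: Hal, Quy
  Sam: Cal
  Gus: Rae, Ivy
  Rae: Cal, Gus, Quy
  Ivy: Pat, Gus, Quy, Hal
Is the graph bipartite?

Color {Kim, Leo, Sam, Rae, Ivy} black and {Hal, Quy, Cal, Pat, Gus} white. No edge joins two same-colored vertices, so the graph is bipartite.

Yes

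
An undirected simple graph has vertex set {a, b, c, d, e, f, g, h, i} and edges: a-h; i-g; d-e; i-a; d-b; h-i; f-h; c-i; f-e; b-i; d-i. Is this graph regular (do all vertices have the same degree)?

No

Degrees: a:2, b:2, c:1, d:3, e:2, f:2, g:1, h:3, i:6
Degrees are not all equal (e.g. deg(c)=1 but deg(i)=6); not regular.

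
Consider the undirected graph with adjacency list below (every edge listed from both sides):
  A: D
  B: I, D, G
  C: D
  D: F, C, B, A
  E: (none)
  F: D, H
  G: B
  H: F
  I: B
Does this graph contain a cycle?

|V| = 9, |E| = 7, number of components = 2.
A forest on 9 vertices with 2 components has exactly 7 edges, which matches — so no cycle.

No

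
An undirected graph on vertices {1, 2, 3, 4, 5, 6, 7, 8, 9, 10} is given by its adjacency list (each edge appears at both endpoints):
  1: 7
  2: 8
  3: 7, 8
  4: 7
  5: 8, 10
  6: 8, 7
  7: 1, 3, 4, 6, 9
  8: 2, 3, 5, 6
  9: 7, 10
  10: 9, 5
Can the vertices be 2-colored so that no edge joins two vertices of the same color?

A valid 2-coloring puts {7, 8, 10} on one side and {1, 2, 3, 4, 5, 6, 9} on the other; every edge crosses between the two sides.

Yes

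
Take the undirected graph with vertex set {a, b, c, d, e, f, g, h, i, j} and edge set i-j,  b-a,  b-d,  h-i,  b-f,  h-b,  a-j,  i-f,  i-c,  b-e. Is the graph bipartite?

The cycle i-h-b-a-j-i has length 5, which is odd, so the graph is not bipartite.

No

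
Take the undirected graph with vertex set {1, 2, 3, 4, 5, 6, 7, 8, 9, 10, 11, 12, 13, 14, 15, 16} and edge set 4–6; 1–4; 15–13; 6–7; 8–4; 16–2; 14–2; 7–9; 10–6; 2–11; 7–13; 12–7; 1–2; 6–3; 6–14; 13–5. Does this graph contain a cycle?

Yes

The graph has 16 vertices, 16 edges, and 1 connected component.
Since 16 > 16 - 1, a cycle must exist; for instance 1-2-14-6-4-1.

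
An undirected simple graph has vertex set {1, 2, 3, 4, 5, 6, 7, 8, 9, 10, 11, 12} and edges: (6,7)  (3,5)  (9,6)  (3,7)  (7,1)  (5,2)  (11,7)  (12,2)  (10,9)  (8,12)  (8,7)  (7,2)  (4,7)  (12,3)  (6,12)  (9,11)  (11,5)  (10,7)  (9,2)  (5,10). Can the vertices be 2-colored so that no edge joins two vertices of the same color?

Yes

Color {5, 7, 9, 12} black and {1, 2, 3, 4, 6, 8, 10, 11} white. No edge joins two same-colored vertices, so the graph is bipartite.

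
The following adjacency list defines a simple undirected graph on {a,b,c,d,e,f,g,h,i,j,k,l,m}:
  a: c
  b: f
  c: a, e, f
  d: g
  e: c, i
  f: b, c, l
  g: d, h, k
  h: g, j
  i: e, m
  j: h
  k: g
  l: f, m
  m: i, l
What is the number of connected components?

2

Component: {d, g, h, j, k}
Component: {a, b, c, e, f, i, l, m}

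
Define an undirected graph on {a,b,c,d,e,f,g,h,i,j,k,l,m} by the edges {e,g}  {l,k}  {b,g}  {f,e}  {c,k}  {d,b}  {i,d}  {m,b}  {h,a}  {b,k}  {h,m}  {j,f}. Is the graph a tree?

Yes

|V| = 13, |E| = 12.
It is connected with exactly 12 edges, hence acyclic — it is a tree.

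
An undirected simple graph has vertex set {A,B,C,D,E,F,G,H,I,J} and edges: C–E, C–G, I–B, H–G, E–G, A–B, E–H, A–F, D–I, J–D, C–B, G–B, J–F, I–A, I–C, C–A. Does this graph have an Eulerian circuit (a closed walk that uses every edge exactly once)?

Degrees: A:4, B:4, C:5, D:2, E:3, F:2, G:4, H:2, I:4, J:2
Vertices with odd degree: C, E. An Eulerian circuit requires all degrees even.

No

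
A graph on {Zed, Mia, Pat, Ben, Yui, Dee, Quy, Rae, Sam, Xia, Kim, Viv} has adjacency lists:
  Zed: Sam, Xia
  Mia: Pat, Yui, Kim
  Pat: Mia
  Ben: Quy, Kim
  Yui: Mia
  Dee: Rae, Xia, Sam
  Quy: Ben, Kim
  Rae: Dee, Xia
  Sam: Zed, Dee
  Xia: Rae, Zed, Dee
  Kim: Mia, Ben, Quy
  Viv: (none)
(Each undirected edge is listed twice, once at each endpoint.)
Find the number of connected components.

Component: {Viv}
Component: {Zed, Dee, Rae, Sam, Xia}
Component: {Mia, Pat, Ben, Yui, Quy, Kim}

3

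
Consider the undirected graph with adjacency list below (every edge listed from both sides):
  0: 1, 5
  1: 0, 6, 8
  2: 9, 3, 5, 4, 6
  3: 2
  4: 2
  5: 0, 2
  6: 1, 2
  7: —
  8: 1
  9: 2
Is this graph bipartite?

No

6-1-0-5-2-6 is an odd cycle (length 5), and a bipartite graph can contain only even cycles.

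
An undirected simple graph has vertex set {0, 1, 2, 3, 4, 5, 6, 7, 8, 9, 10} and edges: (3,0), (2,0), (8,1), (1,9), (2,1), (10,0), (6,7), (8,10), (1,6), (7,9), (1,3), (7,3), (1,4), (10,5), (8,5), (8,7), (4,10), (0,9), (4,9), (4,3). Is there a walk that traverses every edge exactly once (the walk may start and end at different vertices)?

Yes

Degrees: 0:4, 1:6, 2:2, 3:4, 4:4, 5:2, 6:2, 7:4, 8:4, 9:4, 10:4
Odd-degree vertices: none (0 total).
With 0 odd-degree vertices and all edges in one connected piece, an Eulerian trail exists.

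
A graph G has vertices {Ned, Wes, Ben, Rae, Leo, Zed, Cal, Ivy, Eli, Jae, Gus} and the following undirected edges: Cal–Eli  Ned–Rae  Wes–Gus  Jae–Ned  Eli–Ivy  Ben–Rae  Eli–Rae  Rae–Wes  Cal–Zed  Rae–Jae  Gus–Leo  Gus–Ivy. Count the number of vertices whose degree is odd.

6

Degrees: Ned:2, Wes:2, Ben:1, Rae:5, Leo:1, Zed:1, Cal:2, Ivy:2, Eli:3, Jae:2, Gus:3
Odd-degree vertices: Ben, Rae, Leo, Zed, Eli, Gus.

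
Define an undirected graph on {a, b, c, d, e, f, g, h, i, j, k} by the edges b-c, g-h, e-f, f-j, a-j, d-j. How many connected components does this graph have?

Component: {i}
Component: {k}
Component: {b, c}
Component: {g, h}
Component: {a, d, e, f, j}

5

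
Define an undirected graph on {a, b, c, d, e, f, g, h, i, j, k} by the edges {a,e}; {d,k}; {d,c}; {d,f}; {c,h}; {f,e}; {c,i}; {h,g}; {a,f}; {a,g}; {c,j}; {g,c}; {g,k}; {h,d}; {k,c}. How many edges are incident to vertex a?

3

Neighbors of a: e, f, g.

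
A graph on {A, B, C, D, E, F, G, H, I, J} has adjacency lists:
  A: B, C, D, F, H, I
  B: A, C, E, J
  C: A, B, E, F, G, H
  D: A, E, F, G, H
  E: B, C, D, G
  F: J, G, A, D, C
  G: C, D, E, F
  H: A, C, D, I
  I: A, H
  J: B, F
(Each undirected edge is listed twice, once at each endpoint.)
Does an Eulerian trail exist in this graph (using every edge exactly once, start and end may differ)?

Degrees: A:6, B:4, C:6, D:5, E:4, F:5, G:4, H:4, I:2, J:2
Odd-degree vertices: D, F (2 total).
The non-isolated vertices are connected and exactly 2 have odd degree, so an Eulerian trail exists (from D to F).

Yes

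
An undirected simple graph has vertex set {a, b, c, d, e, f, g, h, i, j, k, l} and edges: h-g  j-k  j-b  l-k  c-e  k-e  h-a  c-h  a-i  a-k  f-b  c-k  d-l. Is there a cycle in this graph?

|V| = 12, |E| = 13, number of components = 1.
Since 13 > 12 - 1, a cycle must exist; for instance c-k-e-c.

Yes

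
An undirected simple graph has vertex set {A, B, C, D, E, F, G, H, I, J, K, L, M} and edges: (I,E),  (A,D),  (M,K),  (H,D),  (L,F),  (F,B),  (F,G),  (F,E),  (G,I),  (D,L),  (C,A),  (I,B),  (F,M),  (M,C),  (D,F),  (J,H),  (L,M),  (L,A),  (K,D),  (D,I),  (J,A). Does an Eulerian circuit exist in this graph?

Degrees: A:4, B:2, C:2, D:6, E:2, F:6, G:2, H:2, I:4, J:2, K:2, L:4, M:4
All degrees are even and the non-isolated vertices are connected — an Eulerian circuit exists.

Yes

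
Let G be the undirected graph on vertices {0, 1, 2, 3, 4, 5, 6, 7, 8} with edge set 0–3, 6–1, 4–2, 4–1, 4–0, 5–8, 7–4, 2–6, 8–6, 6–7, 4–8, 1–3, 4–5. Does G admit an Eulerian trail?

Degrees: 0:2, 1:3, 2:2, 3:2, 4:6, 5:2, 6:4, 7:2, 8:3
Odd-degree vertices: 1, 8 (2 total).
The non-isolated vertices are connected and exactly 2 have odd degree, so an Eulerian trail exists (from 1 to 8).

Yes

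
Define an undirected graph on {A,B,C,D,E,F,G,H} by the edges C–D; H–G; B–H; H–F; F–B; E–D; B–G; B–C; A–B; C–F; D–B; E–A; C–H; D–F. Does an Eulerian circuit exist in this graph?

Yes

Degrees: A:2, B:6, C:4, D:4, E:2, F:4, G:2, H:4
All degrees are even and the non-isolated vertices are connected — an Eulerian circuit exists.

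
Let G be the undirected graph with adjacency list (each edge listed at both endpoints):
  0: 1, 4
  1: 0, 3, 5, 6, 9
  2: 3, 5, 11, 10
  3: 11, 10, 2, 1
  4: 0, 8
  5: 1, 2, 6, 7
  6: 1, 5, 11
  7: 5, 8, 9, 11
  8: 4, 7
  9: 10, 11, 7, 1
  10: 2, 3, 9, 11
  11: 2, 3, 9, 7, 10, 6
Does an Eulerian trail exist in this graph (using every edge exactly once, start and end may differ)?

Yes

Degrees: 0:2, 1:5, 2:4, 3:4, 4:2, 5:4, 6:3, 7:4, 8:2, 9:4, 10:4, 11:6
Odd-degree vertices: 1, 6 (2 total).
The non-isolated vertices are connected and exactly 2 have odd degree, so an Eulerian trail exists (from 1 to 6).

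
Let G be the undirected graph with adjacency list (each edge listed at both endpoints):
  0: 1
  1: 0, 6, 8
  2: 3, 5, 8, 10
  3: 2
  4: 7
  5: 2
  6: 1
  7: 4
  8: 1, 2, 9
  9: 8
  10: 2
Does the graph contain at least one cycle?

No

|V| = 11, |E| = 9, number of components = 2.
Since 9 = 11 - 2, the graph is a forest and contains no cycle.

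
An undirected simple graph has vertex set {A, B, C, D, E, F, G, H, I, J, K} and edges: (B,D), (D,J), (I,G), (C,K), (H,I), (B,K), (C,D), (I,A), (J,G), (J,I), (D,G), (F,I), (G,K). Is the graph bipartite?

The cycle G-J-D-G has length 3, which is odd, so the graph is not bipartite.

No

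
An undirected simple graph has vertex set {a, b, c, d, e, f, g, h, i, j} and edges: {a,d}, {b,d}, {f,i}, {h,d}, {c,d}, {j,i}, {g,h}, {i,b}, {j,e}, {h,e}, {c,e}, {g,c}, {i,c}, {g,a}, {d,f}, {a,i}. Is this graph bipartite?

Yes

Color {d, e, g, i} black and {a, b, c, f, h, j} white. No edge joins two same-colored vertices, so the graph is bipartite.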